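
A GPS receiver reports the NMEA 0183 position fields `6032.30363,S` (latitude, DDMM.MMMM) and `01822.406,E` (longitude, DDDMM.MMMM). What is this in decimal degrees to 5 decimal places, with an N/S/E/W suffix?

60.53839° S, 18.37343° E

Latitude: split at 2 digits → 60° and 32.30363′; 60 + 32.30363/60 = 60.538394
Longitude: split at 3 digits → 018° and 22.406′; 18 + 22.406/60 = 18.373433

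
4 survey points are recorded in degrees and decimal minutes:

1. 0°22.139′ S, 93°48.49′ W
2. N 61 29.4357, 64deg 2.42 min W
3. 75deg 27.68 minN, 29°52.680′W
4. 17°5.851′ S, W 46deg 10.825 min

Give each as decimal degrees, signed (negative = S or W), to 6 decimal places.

Point 1:
  Lat: 0 + 22.139/60 = 0.3689833
  S → negative
  λ: 48.49′ = 0.808167°; total 93.8081667
  W → negative
Point 2:
  φ: 61 + 29.4357/60 = 61.4905950
  N → positive
  Lon: 64 + 2.42/60 = 64.0403333
  W ⇒ negate
Point 3:
  Latitude: 75 + 27.68/60 = 75.4613333
  N → positive
  Lon: 29 + 52.68/60 = 29.8780000
  W → negative
Point 4:
  Latitude: 17 + 5.851/60 = 17.0975167
  S → negative
  Longitude: 46 + 10.825/60 = 46.1804167
  hemisphere W, so the sign is −

1. -0.368983, -93.808167
2. 61.490595, -64.040333
3. 75.461333, -29.878000
4. -17.097517, -46.180417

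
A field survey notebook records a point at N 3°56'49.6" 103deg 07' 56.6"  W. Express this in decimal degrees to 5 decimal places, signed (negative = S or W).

3.94711, -103.13239

Latitude: 3° + 56/60 + 49.6/3600 = 3 + 0.933333 + 0.013778 = 3.947111
N ⇒ keep positive
Lon: 7′ + 56.6″ = 7.94333′; 103 + 7.94333/60 = 103.132389
hemisphere W, so the sign is −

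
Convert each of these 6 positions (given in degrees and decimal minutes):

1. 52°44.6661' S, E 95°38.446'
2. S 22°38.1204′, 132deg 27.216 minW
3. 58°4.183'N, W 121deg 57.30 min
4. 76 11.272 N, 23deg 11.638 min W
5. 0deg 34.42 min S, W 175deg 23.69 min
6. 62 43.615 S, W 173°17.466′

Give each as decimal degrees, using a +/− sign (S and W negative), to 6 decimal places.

1. -52.744435, 95.640767
2. -22.635340, -132.453600
3. 58.069717, -121.955000
4. 76.187867, -23.193967
5. -0.573667, -175.394833
6. -62.726917, -173.291100

Point 1:
  φ: 44.6661′ = 0.744435°; total 52.7444350
  S ⇒ negate
  Longitude: 95 + 38.446/60 = 95.6407667
  E → positive
Point 2:
  φ: 38.1204′ = 0.635340°; total 22.6353400
  hemisphere S, so the sign is −
  Longitude: 132 + 27.216/60 = 132.4536000
  W ⇒ negate
Point 3:
  φ: 58 + 4.183/60 = 58.0697167
  N ⇒ keep positive
  Lon: 57.3′ = 0.955000°; total 121.9550000
  hemisphere W, so the sign is −
Point 4:
  Latitude: 76 + 11.272/60 = 76.1878667
  N ⇒ keep positive
  λ: 23 + 11.638/60 = 23.1939667
  W → negative
Point 5:
  Latitude: 0 + 34.42/60 = 0.5736667
  S → negative
  Longitude: 23.69′ = 0.394833°; total 175.3948333
  W → negative
Point 6:
  Lat: 43.615′ = 0.726917°; total 62.7269167
  S → negative
  Longitude: 173 + 17.466/60 = 173.2911000
  W ⇒ negate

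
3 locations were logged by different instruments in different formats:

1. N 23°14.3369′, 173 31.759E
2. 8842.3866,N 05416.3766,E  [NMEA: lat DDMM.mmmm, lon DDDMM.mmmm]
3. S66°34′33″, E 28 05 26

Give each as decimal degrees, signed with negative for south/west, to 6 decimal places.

Point 1:
  Latitude: 23 + 14.3369/60 = 23.2389483
  N ⇒ keep positive
  Longitude: 31.759′ = 0.529317°; total 173.5293167
  E ⇒ keep positive
Point 2:
  Lat: degrees = first 2 digits = 88, minutes = 42.3866; 88 + 42.3866/60 = 88.7064433
  N ⇒ keep positive
  Lon: degrees = first 3 digits = 54, minutes = 16.3766; 54 + 16.3766/60 = 54.2729433
  E → positive
Point 3:
  Lat: 66 + 34/60 + 33/3600 = 66.5758333
  hemisphere S, so the sign is −
  Lon: 5′ + 26″ = 5.43333′; 28 + 5.43333/60 = 28.0905556
  E ⇒ keep positive

1. 23.238948, 173.529317
2. 88.706443, 54.272943
3. -66.575833, 28.090556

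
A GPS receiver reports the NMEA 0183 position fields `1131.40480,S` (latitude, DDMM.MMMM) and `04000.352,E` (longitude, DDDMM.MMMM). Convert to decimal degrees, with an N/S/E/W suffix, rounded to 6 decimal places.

11.523413° S, 40.005867° E

Lat: split at 2 digits → 11° and 31.4048′; 11 + 31.4048/60 = 11.5234133
λ: degrees = first 3 digits = 40, minutes = 0.352; 40 + 0.352/60 = 40.0058667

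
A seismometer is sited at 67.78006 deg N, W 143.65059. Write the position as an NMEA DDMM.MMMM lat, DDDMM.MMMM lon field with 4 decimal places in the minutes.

6746.8036,N / 14339.0354,W

φ: minutes = (67.780060 − 67) × 60 = 46.803600
λ: minutes = (143.650590 − 143) × 60 = 39.035400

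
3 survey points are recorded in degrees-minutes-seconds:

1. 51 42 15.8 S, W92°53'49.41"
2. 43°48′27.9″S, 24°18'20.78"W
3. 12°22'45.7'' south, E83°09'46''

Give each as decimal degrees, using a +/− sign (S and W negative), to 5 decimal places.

Point 1:
  φ: 51° + 42/60 + 15.8/3600 = 51 + 0.700000 + 0.004389 = 51.704389
  S → negative
  Longitude: 53′ + 49.41″ = 53.82350′; 92 + 53.82350/60 = 92.897058
  W → negative
Point 2:
  Latitude: 43° + 48/60 + 27.9/3600 = 43 + 0.800000 + 0.007750 = 43.807750
  S → negative
  Longitude: 18′ + 20.78″ = 18.34633′; 24 + 18.34633/60 = 24.305772
  W → negative
Point 3:
  Lat: 22′ + 45.7″ = 22.76167′; 12 + 22.76167/60 = 12.379361
  S ⇒ negate
  Lon: 9′ + 46″ = 9.76667′; 83 + 9.76667/60 = 83.162778
  E → positive

1. -51.70439, -92.89706
2. -43.80775, -24.30577
3. -12.37936, 83.16278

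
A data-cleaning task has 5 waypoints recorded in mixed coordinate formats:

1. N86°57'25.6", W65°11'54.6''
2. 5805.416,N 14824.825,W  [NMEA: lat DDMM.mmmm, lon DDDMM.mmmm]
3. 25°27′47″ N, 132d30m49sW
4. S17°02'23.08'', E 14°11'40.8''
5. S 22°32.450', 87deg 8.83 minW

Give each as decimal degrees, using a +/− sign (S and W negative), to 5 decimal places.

Point 1:
  Lat: 57′ + 25.6″ = 57.42667′; 86 + 57.42667/60 = 86.957111
  N ⇒ keep positive
  Longitude: 11′ + 54.6″ = 11.91000′; 65 + 11.91000/60 = 65.198500
  W ⇒ negate
Point 2:
  Lat: degrees = first 2 digits = 58, minutes = 5.416; 58 + 5.416/60 = 58.090267
  N ⇒ keep positive
  Lon: split at 3 digits → 148° and 24.825′; 148 + 24.825/60 = 148.413750
  W ⇒ negate
Point 3:
  Latitude: 27′ + 47″ = 27.78333′; 25 + 27.78333/60 = 25.463056
  N → positive
  Longitude: 132° + 30/60 + 49/3600 = 132 + 0.500000 + 0.013611 = 132.513611
  W → negative
Point 4:
  φ: 2′ + 23.08″ = 2.38467′; 17 + 2.38467/60 = 17.039744
  S ⇒ negate
  Longitude: 14 + 11/60 + 40.8/3600 = 14.194667
  E → positive
Point 5:
  Lat: 32.45′ = 0.540833°; total 22.540833
  hemisphere S, so the sign is −
  Lon: 8.83′ = 0.147167°; total 87.147167
  W ⇒ negate

1. 86.95711, -65.19850
2. 58.09027, -148.41375
3. 25.46306, -132.51361
4. -17.03974, 14.19467
5. -22.54083, -87.14717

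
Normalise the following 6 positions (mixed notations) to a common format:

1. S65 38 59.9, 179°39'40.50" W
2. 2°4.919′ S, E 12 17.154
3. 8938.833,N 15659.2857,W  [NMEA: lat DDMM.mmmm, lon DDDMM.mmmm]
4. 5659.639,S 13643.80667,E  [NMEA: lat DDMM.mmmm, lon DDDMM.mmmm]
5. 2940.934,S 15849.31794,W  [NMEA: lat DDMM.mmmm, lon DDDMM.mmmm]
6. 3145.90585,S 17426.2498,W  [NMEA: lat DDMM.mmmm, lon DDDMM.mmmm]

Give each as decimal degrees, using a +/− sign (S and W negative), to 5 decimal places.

Point 1:
  Lat: 65 + 38/60 + 59.9/3600 = 65.649972
  hemisphere S, so the sign is −
  λ: 179° + 39/60 + 40.5/3600 = 179 + 0.650000 + 0.011250 = 179.661250
  hemisphere W, so the sign is −
Point 2:
  φ: 2 + 4.919/60 = 2.081983
  hemisphere S, so the sign is −
  Longitude: 17.154′ = 0.285900°; total 12.285900
  E → positive
Point 3:
  φ: degrees = first 2 digits = 89, minutes = 38.833; 89 + 38.833/60 = 89.647217
  N ⇒ keep positive
  Lon: split at 3 digits → 156° and 59.2857′; 156 + 59.2857/60 = 156.988095
  hemisphere W, so the sign is −
Point 4:
  Latitude: degrees = first 2 digits = 56, minutes = 59.639; 56 + 59.639/60 = 56.993983
  S → negative
  Lon: split at 3 digits → 136° and 43.80667′; 136 + 43.80667/60 = 136.730111
  E ⇒ keep positive
Point 5:
  φ: split at 2 digits → 29° and 40.934′; 29 + 40.934/60 = 29.682233
  S → negative
  Lon: split at 3 digits → 158° and 49.31794′; 158 + 49.31794/60 = 158.821966
  W → negative
Point 6:
  φ: split at 2 digits → 31° and 45.90585′; 31 + 45.90585/60 = 31.765098
  S ⇒ negate
  λ: degrees = first 3 digits = 174, minutes = 26.2498; 174 + 26.2498/60 = 174.437497
  W → negative

1. -65.64997, -179.66125
2. -2.08198, 12.28590
3. 89.64722, -156.98810
4. -56.99398, 136.73011
5. -29.68223, -158.82197
6. -31.76510, -174.43750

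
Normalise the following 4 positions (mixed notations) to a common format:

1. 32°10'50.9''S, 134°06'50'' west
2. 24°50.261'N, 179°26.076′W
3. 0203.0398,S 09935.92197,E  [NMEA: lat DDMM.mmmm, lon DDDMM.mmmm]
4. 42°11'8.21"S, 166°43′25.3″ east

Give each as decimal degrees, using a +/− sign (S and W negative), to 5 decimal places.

Point 1:
  Latitude: 32° + 10/60 + 50.9/3600 = 32 + 0.166667 + 0.014139 = 32.180806
  S → negative
  Lon: 6′ + 50″ = 6.83333′; 134 + 6.83333/60 = 134.113889
  hemisphere W, so the sign is −
Point 2:
  Latitude: 24 + 50.261/60 = 24.837683
  N ⇒ keep positive
  Lon: 179 + 26.076/60 = 179.434600
  W ⇒ negate
Point 3:
  Lat: split at 2 digits → 02° and 3.0398′; 2 + 3.0398/60 = 2.050663
  S → negative
  Longitude: degrees = first 3 digits = 99, minutes = 35.92197; 99 + 35.92197/60 = 99.598700
  E → positive
Point 4:
  Latitude: 42 + 11/60 + 8.21/3600 = 42.185614
  S → negative
  λ: 43′ + 25.3″ = 43.42167′; 166 + 43.42167/60 = 166.723694
  E ⇒ keep positive

1. -32.18081, -134.11389
2. 24.83768, -179.43460
3. -2.05066, 99.59870
4. -42.18561, 166.72369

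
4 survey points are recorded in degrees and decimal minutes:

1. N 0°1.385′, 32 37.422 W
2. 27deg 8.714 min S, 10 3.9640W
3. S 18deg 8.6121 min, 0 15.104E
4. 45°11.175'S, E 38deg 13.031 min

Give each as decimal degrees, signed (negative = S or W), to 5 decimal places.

1. 0.02308, -32.62370
2. -27.14523, -10.06607
3. -18.14354, 0.25173
4. -45.18625, 38.21718

Point 1:
  Latitude: 1.385′ = 0.023083°; total 0.023083
  N ⇒ keep positive
  Longitude: 37.422′ = 0.623700°; total 32.623700
  hemisphere W, so the sign is −
Point 2:
  Latitude: 27 + 8.714/60 = 27.145233
  S ⇒ negate
  Lon: 10 + 3.964/60 = 10.066067
  W → negative
Point 3:
  Lat: 8.6121′ = 0.143535°; total 18.143535
  hemisphere S, so the sign is −
  Lon: 15.104′ = 0.251733°; total 0.251733
  E ⇒ keep positive
Point 4:
  Latitude: 11.175′ = 0.186250°; total 45.186250
  hemisphere S, so the sign is −
  λ: 13.031′ = 0.217183°; total 38.217183
  E ⇒ keep positive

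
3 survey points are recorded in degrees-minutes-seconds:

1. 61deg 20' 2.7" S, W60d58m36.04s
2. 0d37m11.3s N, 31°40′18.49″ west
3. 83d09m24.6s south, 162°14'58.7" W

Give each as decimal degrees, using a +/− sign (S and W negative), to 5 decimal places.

1. -61.33408, -60.97668
2. 0.61981, -31.67180
3. -83.15683, -162.24964

Point 1:
  Latitude: 61° + 20/60 + 2.7/3600 = 61 + 0.333333 + 0.000750 = 61.334083
  S ⇒ negate
  λ: 60° + 58/60 + 36.04/3600 = 60 + 0.966667 + 0.010011 = 60.976678
  W ⇒ negate
Point 2:
  Latitude: 0° + 37/60 + 11.3/3600 = 0 + 0.616667 + 0.003139 = 0.619806
  N → positive
  λ: 31 + 40/60 + 18.49/3600 = 31.671803
  W ⇒ negate
Point 3:
  Lat: 9′ + 24.6″ = 9.41000′; 83 + 9.41000/60 = 83.156833
  S ⇒ negate
  Lon: 162 + 14/60 + 58.7/3600 = 162.249639
  W → negative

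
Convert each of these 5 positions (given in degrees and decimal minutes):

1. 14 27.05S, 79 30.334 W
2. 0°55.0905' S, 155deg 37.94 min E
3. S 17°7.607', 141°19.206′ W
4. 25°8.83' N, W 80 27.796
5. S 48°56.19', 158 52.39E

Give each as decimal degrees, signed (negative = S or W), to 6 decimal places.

1. -14.450833, -79.505567
2. -0.918175, 155.632333
3. -17.126783, -141.320100
4. 25.147167, -80.463267
5. -48.936500, 158.873167

Point 1:
  Latitude: 27.05′ = 0.450833°; total 14.4508333
  S ⇒ negate
  Longitude: 30.334′ = 0.505567°; total 79.5055667
  W ⇒ negate
Point 2:
  Lat: 0 + 55.0905/60 = 0.9181750
  hemisphere S, so the sign is −
  Lon: 155 + 37.94/60 = 155.6323333
  E → positive
Point 3:
  Lat: 17 + 7.607/60 = 17.1267833
  S → negative
  Longitude: 141 + 19.206/60 = 141.3201000
  W → negative
Point 4:
  Latitude: 8.83′ = 0.147167°; total 25.1471667
  N ⇒ keep positive
  Longitude: 27.796′ = 0.463267°; total 80.4632667
  W ⇒ negate
Point 5:
  Latitude: 56.19′ = 0.936500°; total 48.9365000
  hemisphere S, so the sign is −
  Lon: 158 + 52.39/60 = 158.8731667
  E → positive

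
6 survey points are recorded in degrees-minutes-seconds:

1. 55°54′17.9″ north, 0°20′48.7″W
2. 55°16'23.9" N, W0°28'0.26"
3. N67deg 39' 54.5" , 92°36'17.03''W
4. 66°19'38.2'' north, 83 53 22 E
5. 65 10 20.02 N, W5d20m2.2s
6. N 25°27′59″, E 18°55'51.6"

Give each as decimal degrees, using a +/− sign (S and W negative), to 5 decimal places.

1. 55.90497, -0.34686
2. 55.27331, -0.46674
3. 67.66514, -92.60473
4. 66.32728, 83.88944
5. 65.17223, -5.33394
6. 25.46639, 18.93100

Point 1:
  φ: 54′ + 17.9″ = 54.29833′; 55 + 54.29833/60 = 55.904972
  N → positive
  λ: 20′ + 48.7″ = 20.81167′; 0 + 20.81167/60 = 0.346861
  hemisphere W, so the sign is −
Point 2:
  Lat: 16′ + 23.9″ = 16.39833′; 55 + 16.39833/60 = 55.273306
  N → positive
  Lon: 0 + 28/60 + 0.26/3600 = 0.466739
  hemisphere W, so the sign is −
Point 3:
  Lat: 67° + 39/60 + 54.5/3600 = 67 + 0.650000 + 0.015139 = 67.665139
  N → positive
  λ: 36′ + 17.03″ = 36.28383′; 92 + 36.28383/60 = 92.604731
  W → negative
Point 4:
  Latitude: 66° + 19/60 + 38.2/3600 = 66 + 0.316667 + 0.010611 = 66.327278
  N ⇒ keep positive
  Lon: 53′ + 22″ = 53.36667′; 83 + 53.36667/60 = 83.889444
  E ⇒ keep positive
Point 5:
  Latitude: 65° + 10/60 + 20.02/3600 = 65 + 0.166667 + 0.005561 = 65.172228
  N ⇒ keep positive
  Longitude: 20′ + 2.2″ = 20.03667′; 5 + 20.03667/60 = 5.333944
  hemisphere W, so the sign is −
Point 6:
  Latitude: 25 + 27/60 + 59/3600 = 25.466389
  N → positive
  Longitude: 55′ + 51.6″ = 55.86000′; 18 + 55.86000/60 = 18.931000
  E ⇒ keep positive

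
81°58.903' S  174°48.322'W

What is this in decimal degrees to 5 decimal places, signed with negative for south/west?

Latitude: 81 + 58.903/60 = 81.981717
S ⇒ negate
Lon: 174 + 48.322/60 = 174.805367
W → negative

-81.98172, -174.80537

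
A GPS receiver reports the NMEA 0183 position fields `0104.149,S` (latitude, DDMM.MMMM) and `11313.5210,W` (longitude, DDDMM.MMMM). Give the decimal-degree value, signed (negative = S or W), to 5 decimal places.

Latitude: degrees = first 2 digits = 1, minutes = 4.149; 1 + 4.149/60 = 1.069150
S ⇒ negate
Lon: degrees = first 3 digits = 113, minutes = 13.521; 113 + 13.521/60 = 113.225350
W → negative

-1.06915, -113.22535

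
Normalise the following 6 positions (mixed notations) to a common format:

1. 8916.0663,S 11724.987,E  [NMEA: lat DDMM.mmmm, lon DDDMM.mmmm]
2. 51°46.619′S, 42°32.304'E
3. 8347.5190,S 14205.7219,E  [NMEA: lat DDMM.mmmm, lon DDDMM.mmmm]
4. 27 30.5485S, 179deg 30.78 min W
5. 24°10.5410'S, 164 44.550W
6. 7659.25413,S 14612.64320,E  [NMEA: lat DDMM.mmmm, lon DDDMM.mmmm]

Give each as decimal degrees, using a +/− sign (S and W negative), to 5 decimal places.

Point 1:
  φ: split at 2 digits → 89° and 16.0663′; 89 + 16.0663/60 = 89.267772
  S → negative
  Longitude: split at 3 digits → 117° and 24.987′; 117 + 24.987/60 = 117.416450
  E ⇒ keep positive
Point 2:
  Lat: 51 + 46.619/60 = 51.776983
  S → negative
  Longitude: 42 + 32.304/60 = 42.538400
  E ⇒ keep positive
Point 3:
  φ: degrees = first 2 digits = 83, minutes = 47.519; 83 + 47.519/60 = 83.791983
  hemisphere S, so the sign is −
  λ: split at 3 digits → 142° and 5.7219′; 142 + 5.7219/60 = 142.095365
  E ⇒ keep positive
Point 4:
  φ: 30.5485′ = 0.509142°; total 27.509142
  S → negative
  Longitude: 179 + 30.78/60 = 179.513000
  hemisphere W, so the sign is −
Point 5:
  φ: 10.541′ = 0.175683°; total 24.175683
  S → negative
  Longitude: 164 + 44.55/60 = 164.742500
  W ⇒ negate
Point 6:
  Latitude: degrees = first 2 digits = 76, minutes = 59.25413; 76 + 59.25413/60 = 76.987569
  hemisphere S, so the sign is −
  λ: degrees = first 3 digits = 146, minutes = 12.6432; 146 + 12.6432/60 = 146.210720
  E ⇒ keep positive

1. -89.26777, 117.41645
2. -51.77698, 42.53840
3. -83.79198, 142.09537
4. -27.50914, -179.51300
5. -24.17568, -164.74250
6. -76.98757, 146.21072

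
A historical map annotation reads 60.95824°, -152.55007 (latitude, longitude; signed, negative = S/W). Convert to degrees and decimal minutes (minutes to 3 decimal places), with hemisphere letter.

Latitude: 60° + 0.958240 × 60 = 60° 57.49440′
Longitude is negative → W; |value| = 152.550070
Longitude: minutes = (152.550070 − 152) × 60 = 33.00420

60° 57.494′ N, 152° 33.004′ W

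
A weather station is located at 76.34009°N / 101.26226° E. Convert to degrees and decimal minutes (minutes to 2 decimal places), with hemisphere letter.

76° 20.41′ N, 101° 15.74′ E

Lat: minutes = (76.340090 − 76) × 60 = 20.4054
λ: minutes = (101.262260 − 101) × 60 = 15.7356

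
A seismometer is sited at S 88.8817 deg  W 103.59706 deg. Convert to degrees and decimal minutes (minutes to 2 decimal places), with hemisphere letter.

Lat: 88° + 0.881700 × 60 = 88° 52.9020′
λ: minutes = (103.597060 − 103) × 60 = 35.8236

88° 52.90′ S, 103° 35.82′ W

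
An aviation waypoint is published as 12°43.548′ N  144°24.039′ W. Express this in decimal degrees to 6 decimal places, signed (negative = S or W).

Latitude: 12 + 43.548/60 = 12.7258000
N ⇒ keep positive
λ: 24.039′ = 0.400650°; total 144.4006500
W ⇒ negate

12.725800, -144.400650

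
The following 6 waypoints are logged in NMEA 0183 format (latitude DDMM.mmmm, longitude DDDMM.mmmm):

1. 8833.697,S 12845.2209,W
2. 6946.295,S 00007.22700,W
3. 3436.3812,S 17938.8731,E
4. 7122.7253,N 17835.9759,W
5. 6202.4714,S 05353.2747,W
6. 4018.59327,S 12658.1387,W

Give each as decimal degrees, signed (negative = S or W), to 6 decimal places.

1. -88.561617, -128.753682
2. -69.771583, -0.120450
3. -34.606353, 179.647885
4. 71.378755, -178.599598
5. -62.041190, -53.887912
6. -40.309888, -126.968978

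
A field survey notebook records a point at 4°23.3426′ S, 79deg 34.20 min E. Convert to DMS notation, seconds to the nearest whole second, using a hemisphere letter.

4°23′21″ S, 79°34′12″ E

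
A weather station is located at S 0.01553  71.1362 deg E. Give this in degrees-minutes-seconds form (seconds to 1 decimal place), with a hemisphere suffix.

0°00′55.9″ S, 71°08′10.3″ E

φ: whole degrees 0; 0.93180′ → 0′ and 55.908″
Lon: 0.136200° → 8.17200′; 0.17200 × 60 = 10.320″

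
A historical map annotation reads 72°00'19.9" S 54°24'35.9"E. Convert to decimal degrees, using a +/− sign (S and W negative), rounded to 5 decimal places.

-72.00553, 54.40997

Latitude: 72° + 0/60 + 19.9/3600 = 72 + 0.000000 + 0.005528 = 72.005528
S → negative
λ: 54 + 24/60 + 35.9/3600 = 54.409972
E ⇒ keep positive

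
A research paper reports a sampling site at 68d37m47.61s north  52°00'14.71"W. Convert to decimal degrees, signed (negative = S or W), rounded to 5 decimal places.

68.62989, -52.00409

φ: 68° + 37/60 + 47.61/3600 = 68 + 0.616667 + 0.013225 = 68.629892
N → positive
λ: 52° + 0/60 + 14.71/3600 = 52 + 0.000000 + 0.004086 = 52.004086
hemisphere W, so the sign is −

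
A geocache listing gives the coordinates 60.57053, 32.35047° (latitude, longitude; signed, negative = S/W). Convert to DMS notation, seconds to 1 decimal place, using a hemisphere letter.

60°34′13.9″ N, 32°21′1.7″ E

Lat: 0.570530 × 60 = 34.23180′ → 34′, remainder × 60 = 13.908″
λ: 0.350470 × 60 = 21.02820′ → 21′, remainder × 60 = 1.692″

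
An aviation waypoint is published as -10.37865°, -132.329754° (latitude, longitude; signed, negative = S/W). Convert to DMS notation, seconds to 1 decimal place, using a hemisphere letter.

10°22′43.1″ S, 132°19′47.1″ W

Latitude is negative → S; |value| = 10.378650
φ: 0.378650 × 60 = 22.71900′ → 22′, remainder × 60 = 43.140″
Longitude is negative → W; |value| = 132.329754
λ: 0.329754° → 19.78524′; 0.78524 × 60 = 47.114″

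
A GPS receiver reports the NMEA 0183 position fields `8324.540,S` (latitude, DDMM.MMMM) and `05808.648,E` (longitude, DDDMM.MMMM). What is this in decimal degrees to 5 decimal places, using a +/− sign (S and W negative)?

-83.40900, 58.14413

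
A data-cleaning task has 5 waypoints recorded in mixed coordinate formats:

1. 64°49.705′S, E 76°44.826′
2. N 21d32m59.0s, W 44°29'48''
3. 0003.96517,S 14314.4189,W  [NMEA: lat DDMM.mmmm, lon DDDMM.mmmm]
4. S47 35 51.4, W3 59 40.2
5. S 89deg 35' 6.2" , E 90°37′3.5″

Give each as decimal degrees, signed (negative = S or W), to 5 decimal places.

1. -64.82842, 76.74710
2. 21.54972, -44.49667
3. -0.06609, -143.24032
4. -47.59761, -3.99450
5. -89.58506, 90.61764

Point 1:
  Lat: 64 + 49.705/60 = 64.828417
  S → negative
  λ: 44.826′ = 0.747100°; total 76.747100
  E → positive
Point 2:
  Lat: 21° + 32/60 + 59/3600 = 21 + 0.533333 + 0.016389 = 21.549722
  N ⇒ keep positive
  λ: 44 + 29/60 + 48/3600 = 44.496667
  W → negative
Point 3:
  φ: split at 2 digits → 00° and 3.96517′; 0 + 3.96517/60 = 0.066086
  S ⇒ negate
  Lon: split at 3 digits → 143° and 14.4189′; 143 + 14.4189/60 = 143.240315
  W → negative
Point 4:
  Latitude: 35′ + 51.4″ = 35.85667′; 47 + 35.85667/60 = 47.597611
  S → negative
  λ: 59′ + 40.2″ = 59.67000′; 3 + 59.67000/60 = 3.994500
  W → negative
Point 5:
  Latitude: 89 + 35/60 + 6.2/3600 = 89.585056
  hemisphere S, so the sign is −
  Lon: 90° + 37/60 + 3.5/3600 = 90 + 0.616667 + 0.000972 = 90.617639
  E ⇒ keep positive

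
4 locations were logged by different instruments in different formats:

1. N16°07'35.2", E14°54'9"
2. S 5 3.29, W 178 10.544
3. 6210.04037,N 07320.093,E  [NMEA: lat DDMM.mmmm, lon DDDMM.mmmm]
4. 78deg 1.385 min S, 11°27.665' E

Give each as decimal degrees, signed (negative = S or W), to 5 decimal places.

1. 16.12644, 14.90250
2. -5.05483, -178.17573
3. 62.16734, 73.33488
4. -78.02308, 11.46108

Point 1:
  Lat: 16° + 7/60 + 35.2/3600 = 16 + 0.116667 + 0.009778 = 16.126444
  N ⇒ keep positive
  Lon: 14 + 54/60 + 9/3600 = 14.902500
  E → positive
Point 2:
  φ: 5 + 3.29/60 = 5.054833
  S → negative
  Longitude: 178 + 10.544/60 = 178.175733
  W → negative
Point 3:
  Latitude: split at 2 digits → 62° and 10.04037′; 62 + 10.04037/60 = 62.167340
  N ⇒ keep positive
  λ: degrees = first 3 digits = 73, minutes = 20.093; 73 + 20.093/60 = 73.334883
  E → positive
Point 4:
  φ: 1.385′ = 0.023083°; total 78.023083
  S ⇒ negate
  Longitude: 27.665′ = 0.461083°; total 11.461083
  E → positive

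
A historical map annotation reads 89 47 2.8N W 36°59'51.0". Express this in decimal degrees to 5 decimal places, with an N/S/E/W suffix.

89.78411° N, 36.99750° W

Latitude: 89 + 47/60 + 2.8/3600 = 89.784111
Lon: 59′ + 51″ = 59.85000′; 36 + 59.85000/60 = 36.997500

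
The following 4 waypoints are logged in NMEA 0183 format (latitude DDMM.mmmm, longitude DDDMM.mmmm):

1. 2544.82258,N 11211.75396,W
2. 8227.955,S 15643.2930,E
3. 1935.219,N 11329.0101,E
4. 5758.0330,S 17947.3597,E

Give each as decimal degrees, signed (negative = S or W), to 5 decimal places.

Point 1:
  φ: degrees = first 2 digits = 25, minutes = 44.82258; 25 + 44.82258/60 = 25.747043
  N → positive
  Longitude: degrees = first 3 digits = 112, minutes = 11.75396; 112 + 11.75396/60 = 112.195899
  hemisphere W, so the sign is −
Point 2:
  Lat: degrees = first 2 digits = 82, minutes = 27.955; 82 + 27.955/60 = 82.465917
  S ⇒ negate
  Lon: split at 3 digits → 156° and 43.293′; 156 + 43.293/60 = 156.721550
  E → positive
Point 3:
  φ: degrees = first 2 digits = 19, minutes = 35.219; 19 + 35.219/60 = 19.586983
  N ⇒ keep positive
  Longitude: split at 3 digits → 113° and 29.0101′; 113 + 29.0101/60 = 113.483502
  E ⇒ keep positive
Point 4:
  φ: split at 2 digits → 57° and 58.033′; 57 + 58.033/60 = 57.967217
  hemisphere S, so the sign is −
  Longitude: degrees = first 3 digits = 179, minutes = 47.3597; 179 + 47.3597/60 = 179.789328
  E ⇒ keep positive

1. 25.74704, -112.19590
2. -82.46592, 156.72155
3. 19.58698, 113.48350
4. -57.96722, 179.78933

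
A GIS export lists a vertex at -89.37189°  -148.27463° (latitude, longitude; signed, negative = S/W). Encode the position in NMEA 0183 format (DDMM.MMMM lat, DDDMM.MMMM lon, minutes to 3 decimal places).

8922.313,S / 14816.478,W

Latitude is negative → S; |value| = 89.371890
Latitude: 89° + 0.371890 × 60 = 89° 22.31340′
Longitude is negative → W; |value| = 148.274630
Lon: 148° + 0.274630 × 60 = 148° 16.47780′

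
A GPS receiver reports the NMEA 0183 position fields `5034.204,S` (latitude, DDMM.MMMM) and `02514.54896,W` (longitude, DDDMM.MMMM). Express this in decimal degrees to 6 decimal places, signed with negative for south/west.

Lat: degrees = first 2 digits = 50, minutes = 34.204; 50 + 34.204/60 = 50.5700667
S → negative
Lon: degrees = first 3 digits = 25, minutes = 14.54896; 25 + 14.54896/60 = 25.2424827
W ⇒ negate

-50.570067, -25.242483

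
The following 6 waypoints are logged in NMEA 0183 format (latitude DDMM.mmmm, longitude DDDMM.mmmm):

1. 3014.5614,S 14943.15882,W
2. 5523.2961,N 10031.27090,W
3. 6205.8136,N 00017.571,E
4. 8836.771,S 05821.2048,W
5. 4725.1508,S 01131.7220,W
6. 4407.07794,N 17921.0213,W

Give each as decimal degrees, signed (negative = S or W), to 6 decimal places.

Point 1:
  Lat: split at 2 digits → 30° and 14.5614′; 30 + 14.5614/60 = 30.2426900
  S → negative
  Longitude: split at 3 digits → 149° and 43.15882′; 149 + 43.15882/60 = 149.7193137
  W ⇒ negate
Point 2:
  Lat: degrees = first 2 digits = 55, minutes = 23.2961; 55 + 23.2961/60 = 55.3882683
  N ⇒ keep positive
  λ: degrees = first 3 digits = 100, minutes = 31.2709; 100 + 31.2709/60 = 100.5211817
  W ⇒ negate
Point 3:
  φ: degrees = first 2 digits = 62, minutes = 5.8136; 62 + 5.8136/60 = 62.0968933
  N ⇒ keep positive
  Longitude: degrees = first 3 digits = 0, minutes = 17.571; 0 + 17.571/60 = 0.2928500
  E ⇒ keep positive
Point 4:
  Latitude: split at 2 digits → 88° and 36.771′; 88 + 36.771/60 = 88.6128500
  S → negative
  Longitude: degrees = first 3 digits = 58, minutes = 21.2048; 58 + 21.2048/60 = 58.3534133
  W ⇒ negate
Point 5:
  φ: degrees = first 2 digits = 47, minutes = 25.1508; 47 + 25.1508/60 = 47.4191800
  S → negative
  Longitude: degrees = first 3 digits = 11, minutes = 31.722; 11 + 31.722/60 = 11.5287000
  hemisphere W, so the sign is −
Point 6:
  Lat: split at 2 digits → 44° and 7.07794′; 44 + 7.07794/60 = 44.1179657
  N → positive
  Lon: degrees = first 3 digits = 179, minutes = 21.0213; 179 + 21.0213/60 = 179.3503550
  W ⇒ negate

1. -30.242690, -149.719314
2. 55.388268, -100.521182
3. 62.096893, 0.292850
4. -88.612850, -58.353413
5. -47.419180, -11.528700
6. 44.117966, -179.350355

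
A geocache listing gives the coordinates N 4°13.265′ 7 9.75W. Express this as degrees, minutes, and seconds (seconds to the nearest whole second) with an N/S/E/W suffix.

4°13′16″ N, 7°09′45″ W

φ: fractional minutes 0.26500 × 60 = 15.90″
Longitude: fractional minutes 0.75000 × 60 = 45.00″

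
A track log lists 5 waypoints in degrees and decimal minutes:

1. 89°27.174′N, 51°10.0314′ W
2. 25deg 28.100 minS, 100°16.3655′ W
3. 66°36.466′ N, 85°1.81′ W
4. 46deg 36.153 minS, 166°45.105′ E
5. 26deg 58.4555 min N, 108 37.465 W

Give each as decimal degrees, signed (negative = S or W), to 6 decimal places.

Point 1:
  Latitude: 89 + 27.174/60 = 89.4529000
  N → positive
  Lon: 10.0314′ = 0.167190°; total 51.1671900
  W → negative
Point 2:
  φ: 28.1′ = 0.468333°; total 25.4683333
  S → negative
  Lon: 100 + 16.3655/60 = 100.2727583
  W → negative
Point 3:
  Latitude: 36.466′ = 0.607767°; total 66.6077667
  N ⇒ keep positive
  Longitude: 1.81′ = 0.030167°; total 85.0301667
  W → negative
Point 4:
  Latitude: 46 + 36.153/60 = 46.6025500
  S ⇒ negate
  Longitude: 166 + 45.105/60 = 166.7517500
  E ⇒ keep positive
Point 5:
  φ: 58.4555′ = 0.974258°; total 26.9742583
  N → positive
  Lon: 37.465′ = 0.624417°; total 108.6244167
  W ⇒ negate

1. 89.452900, -51.167190
2. -25.468333, -100.272758
3. 66.607767, -85.030167
4. -46.602550, 166.751750
5. 26.974258, -108.624417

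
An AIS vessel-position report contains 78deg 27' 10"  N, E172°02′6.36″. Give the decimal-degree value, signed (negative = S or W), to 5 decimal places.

Latitude: 78° + 27/60 + 10/3600 = 78 + 0.450000 + 0.002778 = 78.452778
N → positive
λ: 172 + 2/60 + 6.36/3600 = 172.035100
E → positive

78.45278, 172.03510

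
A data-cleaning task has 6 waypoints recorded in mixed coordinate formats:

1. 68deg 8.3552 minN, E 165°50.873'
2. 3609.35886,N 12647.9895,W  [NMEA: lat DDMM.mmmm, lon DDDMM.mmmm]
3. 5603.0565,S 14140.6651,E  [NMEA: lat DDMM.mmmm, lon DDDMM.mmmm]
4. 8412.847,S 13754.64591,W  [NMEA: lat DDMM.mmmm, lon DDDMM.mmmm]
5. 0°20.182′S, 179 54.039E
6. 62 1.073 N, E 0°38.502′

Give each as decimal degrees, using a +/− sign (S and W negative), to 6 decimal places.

Point 1:
  Latitude: 8.3552′ = 0.139253°; total 68.1392533
  N → positive
  Longitude: 50.873′ = 0.847883°; total 165.8478833
  E ⇒ keep positive
Point 2:
  Latitude: split at 2 digits → 36° and 9.35886′; 36 + 9.35886/60 = 36.1559810
  N ⇒ keep positive
  Longitude: split at 3 digits → 126° and 47.9895′; 126 + 47.9895/60 = 126.7998250
  W ⇒ negate
Point 3:
  φ: degrees = first 2 digits = 56, minutes = 3.0565; 56 + 3.0565/60 = 56.0509417
  S ⇒ negate
  Longitude: split at 3 digits → 141° and 40.6651′; 141 + 40.6651/60 = 141.6777517
  E ⇒ keep positive
Point 4:
  Latitude: degrees = first 2 digits = 84, minutes = 12.847; 84 + 12.847/60 = 84.2141167
  S → negative
  Lon: degrees = first 3 digits = 137, minutes = 54.64591; 137 + 54.64591/60 = 137.9107652
  W → negative
Point 5:
  φ: 20.182′ = 0.336367°; total 0.3363667
  S ⇒ negate
  Longitude: 54.039′ = 0.900650°; total 179.9006500
  E → positive
Point 6:
  Latitude: 62 + 1.073/60 = 62.0178833
  N → positive
  Longitude: 0 + 38.502/60 = 0.6417000
  E ⇒ keep positive

1. 68.139253, 165.847883
2. 36.155981, -126.799825
3. -56.050942, 141.677752
4. -84.214117, -137.910765
5. -0.336367, 179.900650
6. 62.017883, 0.641700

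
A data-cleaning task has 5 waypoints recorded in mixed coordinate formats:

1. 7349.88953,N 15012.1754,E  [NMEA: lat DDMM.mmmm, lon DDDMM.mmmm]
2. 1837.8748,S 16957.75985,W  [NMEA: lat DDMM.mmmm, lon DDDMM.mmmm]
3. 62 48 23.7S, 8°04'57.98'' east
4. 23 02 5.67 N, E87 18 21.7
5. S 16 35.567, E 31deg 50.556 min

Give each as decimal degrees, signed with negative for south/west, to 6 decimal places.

1. 73.831492, 150.202923
2. -18.631247, -169.962664
3. -62.806583, 8.082772
4. 23.034908, 87.306028
5. -16.592783, 31.842600

Point 1:
  Latitude: degrees = first 2 digits = 73, minutes = 49.88953; 73 + 49.88953/60 = 73.8314922
  N ⇒ keep positive
  λ: degrees = first 3 digits = 150, minutes = 12.1754; 150 + 12.1754/60 = 150.2029233
  E → positive
Point 2:
  Latitude: degrees = first 2 digits = 18, minutes = 37.8748; 18 + 37.8748/60 = 18.6312467
  S → negative
  Longitude: split at 3 digits → 169° and 57.75985′; 169 + 57.75985/60 = 169.9626642
  hemisphere W, so the sign is −
Point 3:
  Lat: 62° + 48/60 + 23.7/3600 = 62 + 0.800000 + 0.006583 = 62.8065833
  hemisphere S, so the sign is −
  Lon: 4′ + 57.98″ = 4.96633′; 8 + 4.96633/60 = 8.0827722
  E ⇒ keep positive
Point 4:
  Latitude: 23° + 2/60 + 5.67/3600 = 23 + 0.033333 + 0.001575 = 23.0349083
  N → positive
  Lon: 18′ + 21.7″ = 18.36167′; 87 + 18.36167/60 = 87.3060278
  E → positive
Point 5:
  Latitude: 16 + 35.567/60 = 16.5927833
  hemisphere S, so the sign is −
  λ: 50.556′ = 0.842600°; total 31.8426000
  E ⇒ keep positive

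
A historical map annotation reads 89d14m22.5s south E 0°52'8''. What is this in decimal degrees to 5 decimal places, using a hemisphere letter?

89.23958° S, 0.86889° E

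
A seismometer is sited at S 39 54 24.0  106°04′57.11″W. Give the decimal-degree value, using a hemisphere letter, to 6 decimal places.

39.906667° S, 106.082531° W

Lat: 54′ + 24″ = 54.40000′; 39 + 54.40000/60 = 39.9066667
Lon: 106° + 4/60 + 57.11/3600 = 106 + 0.066667 + 0.015864 = 106.0825306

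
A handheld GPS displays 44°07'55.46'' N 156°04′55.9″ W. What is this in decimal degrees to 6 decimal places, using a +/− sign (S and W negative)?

Latitude: 44° + 7/60 + 55.46/3600 = 44 + 0.116667 + 0.015406 = 44.1320722
N → positive
λ: 156° + 4/60 + 55.9/3600 = 156 + 0.066667 + 0.015528 = 156.0821944
W ⇒ negate

44.132072, -156.082194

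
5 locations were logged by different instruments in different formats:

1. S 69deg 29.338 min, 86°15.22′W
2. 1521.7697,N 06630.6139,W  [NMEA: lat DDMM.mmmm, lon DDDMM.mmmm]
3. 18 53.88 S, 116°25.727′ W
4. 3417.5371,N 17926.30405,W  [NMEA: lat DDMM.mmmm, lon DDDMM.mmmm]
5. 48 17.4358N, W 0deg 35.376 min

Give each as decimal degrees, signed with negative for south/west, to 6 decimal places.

Point 1:
  φ: 69 + 29.338/60 = 69.4889667
  hemisphere S, so the sign is −
  Longitude: 15.22′ = 0.253667°; total 86.2536667
  hemisphere W, so the sign is −
Point 2:
  Lat: degrees = first 2 digits = 15, minutes = 21.7697; 15 + 21.7697/60 = 15.3628283
  N ⇒ keep positive
  λ: split at 3 digits → 066° and 30.6139′; 66 + 30.6139/60 = 66.5102317
  W → negative
Point 3:
  φ: 53.88′ = 0.898000°; total 18.8980000
  S ⇒ negate
  Longitude: 25.727′ = 0.428783°; total 116.4287833
  hemisphere W, so the sign is −
Point 4:
  Latitude: degrees = first 2 digits = 34, minutes = 17.5371; 34 + 17.5371/60 = 34.2922850
  N → positive
  λ: split at 3 digits → 179° and 26.30405′; 179 + 26.30405/60 = 179.4384008
  hemisphere W, so the sign is −
Point 5:
  Lat: 48 + 17.4358/60 = 48.2905967
  N → positive
  Longitude: 0 + 35.376/60 = 0.5896000
  W → negative

1. -69.488967, -86.253667
2. 15.362828, -66.510232
3. -18.898000, -116.428783
4. 34.292285, -179.438401
5. 48.290597, -0.589600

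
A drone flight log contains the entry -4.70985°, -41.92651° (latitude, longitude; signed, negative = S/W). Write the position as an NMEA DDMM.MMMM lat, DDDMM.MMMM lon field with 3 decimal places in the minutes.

0442.591,S / 04155.591,W

Latitude is negative → S; |value| = 4.709850
φ: fractional part 0.709850 → 42.59100 minutes
Longitude is negative → W; |value| = 41.926510
Longitude: 41° + 0.926510 × 60 = 41° 55.59060′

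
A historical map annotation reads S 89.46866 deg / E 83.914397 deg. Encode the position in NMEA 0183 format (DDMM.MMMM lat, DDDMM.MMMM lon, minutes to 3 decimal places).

Latitude: fractional part 0.468660 → 28.11960 minutes
λ: fractional part 0.914397 → 54.86382 minutes

8928.120,S / 08354.864,E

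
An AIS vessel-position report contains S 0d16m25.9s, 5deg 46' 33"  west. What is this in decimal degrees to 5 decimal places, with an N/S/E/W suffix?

0.27386° S, 5.77583° W

Lat: 16′ + 25.9″ = 16.43167′; 0 + 16.43167/60 = 0.273861
λ: 5 + 46/60 + 33/3600 = 5.775833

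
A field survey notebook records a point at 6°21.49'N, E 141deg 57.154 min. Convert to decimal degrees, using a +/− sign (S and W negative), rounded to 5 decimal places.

6.35817, 141.95257

Latitude: 21.49′ = 0.358167°; total 6.358167
N → positive
Longitude: 141 + 57.154/60 = 141.952567
E → positive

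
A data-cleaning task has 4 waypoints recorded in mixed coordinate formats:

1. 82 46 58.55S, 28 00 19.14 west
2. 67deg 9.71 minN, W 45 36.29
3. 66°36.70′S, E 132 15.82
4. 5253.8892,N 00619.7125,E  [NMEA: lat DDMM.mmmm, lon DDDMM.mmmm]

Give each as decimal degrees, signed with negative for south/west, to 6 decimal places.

1. -82.782931, -28.005317
2. 67.161833, -45.604833
3. -66.611667, 132.263667
4. 52.898153, 6.328542

Point 1:
  Lat: 82 + 46/60 + 58.55/3600 = 82.7829306
  S ⇒ negate
  λ: 0′ + 19.14″ = 0.31900′; 28 + 0.31900/60 = 28.0053167
  W → negative
Point 2:
  Lat: 67 + 9.71/60 = 67.1618333
  N → positive
  Lon: 45 + 36.29/60 = 45.6048333
  hemisphere W, so the sign is −
Point 3:
  φ: 66 + 36.7/60 = 66.6116667
  hemisphere S, so the sign is −
  Lon: 132 + 15.82/60 = 132.2636667
  E → positive
Point 4:
  Lat: split at 2 digits → 52° and 53.8892′; 52 + 53.8892/60 = 52.8981533
  N ⇒ keep positive
  λ: split at 3 digits → 006° and 19.7125′; 6 + 19.7125/60 = 6.3285417
  E ⇒ keep positive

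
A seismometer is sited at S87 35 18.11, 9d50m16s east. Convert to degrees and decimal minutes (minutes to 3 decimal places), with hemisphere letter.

φ: seconds/60 = 0.30183; minutes = 35 + 0.30183 = 35.30183
λ: seconds/60 = 0.26667; minutes = 50 + 0.26667 = 50.26667

87° 35.302′ S, 9° 50.267′ E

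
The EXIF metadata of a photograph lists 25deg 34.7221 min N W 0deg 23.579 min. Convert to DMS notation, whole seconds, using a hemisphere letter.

25°34′43″ N, 0°23′35″ W

Latitude: 34.72210′ → 34′ and 0.72210 × 60 = 43.33″
Longitude: fractional minutes 0.57900 × 60 = 34.74″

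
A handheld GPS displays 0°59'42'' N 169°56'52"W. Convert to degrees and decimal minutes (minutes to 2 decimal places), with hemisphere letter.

0° 59.70′ N, 169° 56.87′ W

Latitude: seconds/60 = 0.70000; minutes = 59 + 0.70000 = 59.7000
Longitude: seconds/60 = 0.86667; minutes = 56 + 0.86667 = 56.8667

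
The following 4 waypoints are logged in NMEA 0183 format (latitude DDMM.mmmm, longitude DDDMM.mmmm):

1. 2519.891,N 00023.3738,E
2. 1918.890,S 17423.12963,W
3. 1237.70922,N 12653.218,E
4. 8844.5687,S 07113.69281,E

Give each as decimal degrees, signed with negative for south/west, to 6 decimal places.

Point 1:
  Lat: degrees = first 2 digits = 25, minutes = 19.891; 25 + 19.891/60 = 25.3315167
  N ⇒ keep positive
  λ: degrees = first 3 digits = 0, minutes = 23.3738; 0 + 23.3738/60 = 0.3895633
  E ⇒ keep positive
Point 2:
  Lat: split at 2 digits → 19° and 18.89′; 19 + 18.89/60 = 19.3148333
  hemisphere S, so the sign is −
  λ: degrees = first 3 digits = 174, minutes = 23.12963; 174 + 23.12963/60 = 174.3854938
  hemisphere W, so the sign is −
Point 3:
  Latitude: split at 2 digits → 12° and 37.70922′; 12 + 37.70922/60 = 12.6284870
  N ⇒ keep positive
  λ: degrees = first 3 digits = 126, minutes = 53.218; 126 + 53.218/60 = 126.8869667
  E → positive
Point 4:
  Latitude: split at 2 digits → 88° and 44.5687′; 88 + 44.5687/60 = 88.7428117
  S → negative
  Lon: split at 3 digits → 071° and 13.69281′; 71 + 13.69281/60 = 71.2282135
  E → positive

1. 25.331517, 0.389563
2. -19.314833, -174.385494
3. 12.628487, 126.886967
4. -88.742812, 71.228214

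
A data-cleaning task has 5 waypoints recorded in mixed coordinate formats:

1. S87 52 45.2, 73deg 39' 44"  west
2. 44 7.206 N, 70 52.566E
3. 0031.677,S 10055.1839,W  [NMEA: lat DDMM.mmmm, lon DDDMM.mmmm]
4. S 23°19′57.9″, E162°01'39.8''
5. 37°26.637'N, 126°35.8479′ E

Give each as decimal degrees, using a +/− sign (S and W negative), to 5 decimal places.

Point 1:
  Lat: 52′ + 45.2″ = 52.75333′; 87 + 52.75333/60 = 87.879222
  hemisphere S, so the sign is −
  λ: 73 + 39/60 + 44/3600 = 73.662222
  hemisphere W, so the sign is −
Point 2:
  Latitude: 44 + 7.206/60 = 44.120100
  N ⇒ keep positive
  Longitude: 70 + 52.566/60 = 70.876100
  E → positive
Point 3:
  Latitude: degrees = first 2 digits = 0, minutes = 31.677; 0 + 31.677/60 = 0.527950
  hemisphere S, so the sign is −
  λ: degrees = first 3 digits = 100, minutes = 55.1839; 100 + 55.1839/60 = 100.919732
  hemisphere W, so the sign is −
Point 4:
  φ: 23 + 19/60 + 57.9/3600 = 23.332750
  S ⇒ negate
  Longitude: 162 + 1/60 + 39.8/3600 = 162.027722
  E → positive
Point 5:
  Lat: 37 + 26.637/60 = 37.443950
  N ⇒ keep positive
  Longitude: 126 + 35.8479/60 = 126.597465
  E ⇒ keep positive

1. -87.87922, -73.66222
2. 44.12010, 70.87610
3. -0.52795, -100.91973
4. -23.33275, 162.02772
5. 37.44395, 126.59747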